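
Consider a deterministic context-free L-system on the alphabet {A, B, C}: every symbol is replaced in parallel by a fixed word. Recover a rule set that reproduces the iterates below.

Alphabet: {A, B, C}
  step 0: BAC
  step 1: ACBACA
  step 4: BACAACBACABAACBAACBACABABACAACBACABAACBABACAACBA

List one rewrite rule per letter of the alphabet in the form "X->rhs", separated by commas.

  step 0 ⇒ step 1: BAC ⇒ AC·BA·CA
    A ↦ BA
    B ↦ AC
    C ↦ CA

A->BA, B->AC, C->CA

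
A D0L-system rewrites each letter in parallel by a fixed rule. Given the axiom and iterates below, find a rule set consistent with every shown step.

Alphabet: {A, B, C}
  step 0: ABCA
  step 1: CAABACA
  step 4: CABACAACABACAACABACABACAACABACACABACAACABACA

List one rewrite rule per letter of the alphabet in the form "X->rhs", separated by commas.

A->CA, B->A, C->BA

  step 0 ⇒ step 1: ABCA ⇒ CA·A·BA·CA
    A ↦ CA
    B ↦ A
    C ↦ BA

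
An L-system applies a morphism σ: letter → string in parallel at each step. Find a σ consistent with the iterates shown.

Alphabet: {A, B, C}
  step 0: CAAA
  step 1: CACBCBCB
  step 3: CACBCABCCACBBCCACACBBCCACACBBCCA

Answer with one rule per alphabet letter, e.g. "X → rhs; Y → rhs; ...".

  step 0 ⇒ step 1: CAAA ⇒ CA·CB·CB·CB
    A ↦ CB
    C ↦ CA
    B ↦ BC  (constrained at step 1)

A->CB, B->BC, C->CA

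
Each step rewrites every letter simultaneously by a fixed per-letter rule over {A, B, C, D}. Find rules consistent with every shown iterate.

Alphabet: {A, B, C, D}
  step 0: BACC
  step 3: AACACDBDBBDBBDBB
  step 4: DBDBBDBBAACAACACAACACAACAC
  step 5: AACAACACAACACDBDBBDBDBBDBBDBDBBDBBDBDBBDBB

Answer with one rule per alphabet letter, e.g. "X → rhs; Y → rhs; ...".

A->DB, B->AC, C->B, D->A

  step 4 ⇒ step 5: DBDBBDBBAACAACACAACACAACAC ⇒ A·AC·A·AC·AC·A·AC·AC·DB·DB·B·DB·DB·B·DB·B·DB·DB·B·DB·B·DB·DB·B·DB·B
    A ↦ DB
    B ↦ AC
    C ↦ B
    D ↦ A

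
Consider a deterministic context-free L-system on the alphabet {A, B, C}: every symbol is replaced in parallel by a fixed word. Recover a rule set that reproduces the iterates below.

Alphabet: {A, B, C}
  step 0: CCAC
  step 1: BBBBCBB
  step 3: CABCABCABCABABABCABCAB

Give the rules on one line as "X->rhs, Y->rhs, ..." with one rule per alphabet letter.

  step 0 ⇒ step 1: CCAC ⇒ BB·BB·C·BB
    A ↦ C
    C ↦ BB
    B ↦ AB  (constrained at step 1)

A->C, B->AB, C->BB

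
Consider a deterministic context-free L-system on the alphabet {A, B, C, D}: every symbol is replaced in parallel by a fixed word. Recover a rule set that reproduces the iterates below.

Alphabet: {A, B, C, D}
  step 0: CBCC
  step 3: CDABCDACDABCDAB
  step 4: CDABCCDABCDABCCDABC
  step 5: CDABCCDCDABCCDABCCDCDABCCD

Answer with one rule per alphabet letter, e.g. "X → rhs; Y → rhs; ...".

  step 4 ⇒ step 5: CDABCCDABCDABCCDABC ⇒ CD·A·B·C·CD·CD·A·B·C·CD·A·B·C·CD·CD·A·B·C·CD
    A ↦ B
    B ↦ C
    C ↦ CD
    D ↦ A

A->B, B->C, C->CD, D->A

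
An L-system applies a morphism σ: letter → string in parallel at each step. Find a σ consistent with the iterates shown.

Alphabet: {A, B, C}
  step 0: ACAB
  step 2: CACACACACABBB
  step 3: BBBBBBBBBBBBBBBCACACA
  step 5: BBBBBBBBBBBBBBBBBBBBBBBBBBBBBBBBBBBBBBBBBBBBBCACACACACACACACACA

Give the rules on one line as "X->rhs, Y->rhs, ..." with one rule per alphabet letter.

  step 2 ⇒ step 3: CACACACACABBB ⇒ B·BB·B·BB·B·BB·B·BB·B·BB·CA·CA·CA
    A ↦ BB
    B ↦ CA
    C ↦ B

A->BB, B->CA, C->B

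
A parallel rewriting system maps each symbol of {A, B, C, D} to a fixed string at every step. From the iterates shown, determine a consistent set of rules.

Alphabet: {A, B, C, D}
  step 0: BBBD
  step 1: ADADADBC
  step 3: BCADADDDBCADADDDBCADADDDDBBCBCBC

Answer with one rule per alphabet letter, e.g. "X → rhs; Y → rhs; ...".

A->DB, B->AD, C->DD, D->BC

  step 0 ⇒ step 1: BBBD ⇒ AD·AD·AD·BC
    B ↦ AD
    D ↦ BC
    A ↦ DB  (constrained at step 1)
    C ↦ DD  (constrained at step 1)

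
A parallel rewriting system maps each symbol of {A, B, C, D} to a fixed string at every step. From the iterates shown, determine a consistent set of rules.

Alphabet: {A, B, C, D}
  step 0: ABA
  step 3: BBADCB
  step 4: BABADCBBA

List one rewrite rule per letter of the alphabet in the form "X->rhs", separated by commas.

A->D, B->BA, C->B, D->C

  step 3 ⇒ step 4: BBADCB ⇒ BA·BA·D·C·B·BA
    A ↦ D
    B ↦ BA
    C ↦ B
    D ↦ C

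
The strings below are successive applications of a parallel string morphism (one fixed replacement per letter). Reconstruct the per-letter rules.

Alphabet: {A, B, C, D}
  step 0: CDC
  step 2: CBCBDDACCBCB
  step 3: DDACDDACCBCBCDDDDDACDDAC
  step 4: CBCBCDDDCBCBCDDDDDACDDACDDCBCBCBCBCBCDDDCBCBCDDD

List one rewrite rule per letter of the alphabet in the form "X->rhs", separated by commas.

A->CD, B->AC, C->DD, D->CB

  step 3 ⇒ step 4: DDACDDACCBCBCDDDDDACDDAC ⇒ CB·CB·CD·DD·CB·CB·CD·DD·DD·AC·DD·AC·DD·CB·CB·CB·CB·CB·CD·DD·CB·CB·CD·DD
    A ↦ CD
    B ↦ AC
    C ↦ DD
    D ↦ CB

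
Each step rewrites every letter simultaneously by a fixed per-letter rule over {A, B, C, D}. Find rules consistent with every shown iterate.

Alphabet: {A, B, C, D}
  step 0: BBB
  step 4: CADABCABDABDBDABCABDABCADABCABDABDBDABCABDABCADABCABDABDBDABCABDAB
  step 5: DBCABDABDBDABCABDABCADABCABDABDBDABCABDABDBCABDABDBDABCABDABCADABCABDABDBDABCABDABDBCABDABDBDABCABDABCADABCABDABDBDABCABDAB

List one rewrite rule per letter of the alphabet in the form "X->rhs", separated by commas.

A->B, B->DAB, C->D, D->CA

  step 4 ⇒ step 5: CADABCABDABDBDABCABDABCADABCABDABDBDABCABDABCADABCABDABDBDABCABDAB ⇒ D·B·CA·B·DAB·D·B·DAB·CA·B·DAB·CA·DAB·CA·B·DAB·D·B·DAB·CA·B·DAB·D·B·CA·B·DAB·D·B·DAB·CA·B·DAB·CA·DAB·CA·B·DAB·D·B·DAB·CA·B·DAB·D·B·CA·B·DAB·D·B·DAB·CA·B·DAB·CA·DAB·CA·B·DAB·D·B·DAB·CA·B·DAB
    A ↦ B
    B ↦ DAB
    C ↦ D
    D ↦ CA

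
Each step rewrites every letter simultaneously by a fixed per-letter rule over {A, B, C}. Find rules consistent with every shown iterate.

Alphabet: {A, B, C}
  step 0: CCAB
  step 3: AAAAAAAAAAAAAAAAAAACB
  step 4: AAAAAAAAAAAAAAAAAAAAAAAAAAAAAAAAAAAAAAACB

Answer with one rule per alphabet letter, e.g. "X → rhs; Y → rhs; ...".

  step 3 ⇒ step 4: AAAAAAAAAAAAAAAAAAACB ⇒ AA·AA·AA·AA·AA·AA·AA·AA·AA·AA·AA·AA·AA·AA·AA·AA·AA·AA·AA·A·CB
    A ↦ AA
    B ↦ CB
    C ↦ A

A->AA, B->CB, C->A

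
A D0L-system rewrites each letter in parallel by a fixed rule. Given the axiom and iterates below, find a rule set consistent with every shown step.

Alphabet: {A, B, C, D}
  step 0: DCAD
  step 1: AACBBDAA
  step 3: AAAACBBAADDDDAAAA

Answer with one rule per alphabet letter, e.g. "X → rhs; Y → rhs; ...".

  step 0 ⇒ step 1: DCAD ⇒ AA·CBB·D·AA
    A ↦ D
    C ↦ CBB
    D ↦ AA
    B ↦ A  (constrained at step 1)

A->D, B->A, C->CBB, D->AA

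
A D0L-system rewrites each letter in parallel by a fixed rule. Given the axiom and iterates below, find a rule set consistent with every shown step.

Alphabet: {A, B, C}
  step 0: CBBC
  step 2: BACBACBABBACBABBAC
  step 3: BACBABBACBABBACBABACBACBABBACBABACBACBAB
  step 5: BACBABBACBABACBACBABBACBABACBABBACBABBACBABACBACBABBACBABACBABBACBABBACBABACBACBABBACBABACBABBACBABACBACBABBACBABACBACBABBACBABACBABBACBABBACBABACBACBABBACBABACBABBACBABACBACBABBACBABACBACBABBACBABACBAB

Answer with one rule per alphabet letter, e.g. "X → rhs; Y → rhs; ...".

A->BA, B->BAC, C->B

  step 2 ⇒ step 3: BACBACBABBACBABBAC ⇒ BAC·BA·B·BAC·BA·B·BAC·BA·BAC·BAC·BA·B·BAC·BA·BAC·BAC·BA·B
    A ↦ BA
    B ↦ BAC
    C ↦ B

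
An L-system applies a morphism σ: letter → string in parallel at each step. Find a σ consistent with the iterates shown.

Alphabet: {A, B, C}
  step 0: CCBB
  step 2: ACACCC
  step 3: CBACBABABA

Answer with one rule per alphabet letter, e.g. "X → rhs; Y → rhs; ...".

  step 2 ⇒ step 3: ACACCC ⇒ C·BA·C·BA·BA·BA
    A ↦ C
    C ↦ BA
    B ↦ A  (constrained at step 0)

A->C, B->A, C->BA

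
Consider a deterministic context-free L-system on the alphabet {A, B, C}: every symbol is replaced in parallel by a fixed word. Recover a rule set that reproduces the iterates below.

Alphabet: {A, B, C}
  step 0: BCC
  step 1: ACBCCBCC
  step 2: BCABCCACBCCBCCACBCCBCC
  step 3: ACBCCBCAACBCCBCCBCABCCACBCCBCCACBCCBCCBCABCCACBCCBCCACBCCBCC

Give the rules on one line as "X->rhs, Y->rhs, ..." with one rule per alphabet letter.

A->BCA, B->AC, C->BCC

  step 2 ⇒ step 3: BCABCCACBCCBCCACBCCBCC ⇒ AC·BCC·BCA·AC·BCC·BCC·BCA·BCC·AC·BCC·BCC·AC·BCC·BCC·BCA·BCC·AC·BCC·BCC·AC·BCC·BCC
    A ↦ BCA
    B ↦ AC
    C ↦ BCC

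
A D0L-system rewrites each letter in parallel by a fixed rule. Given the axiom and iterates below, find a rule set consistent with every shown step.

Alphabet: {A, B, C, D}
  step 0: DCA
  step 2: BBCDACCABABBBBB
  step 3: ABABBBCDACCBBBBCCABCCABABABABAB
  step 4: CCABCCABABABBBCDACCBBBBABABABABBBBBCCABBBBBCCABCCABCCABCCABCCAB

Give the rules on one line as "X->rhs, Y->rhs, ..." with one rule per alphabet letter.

  step 3 ⇒ step 4: ABABBBCDACCBBBBCCABCCABABABABAB ⇒ CC·AB·CC·AB·AB·AB·BB·CDA·CC·BB·BB·AB·AB·AB·AB·BB·BB·CC·AB·BB·BB·CC·AB·CC·AB·CC·AB·CC·AB·CC·AB
    A ↦ CC
    B ↦ AB
    C ↦ BB
    D ↦ CDA

A->CC, B->AB, C->BB, D->CDA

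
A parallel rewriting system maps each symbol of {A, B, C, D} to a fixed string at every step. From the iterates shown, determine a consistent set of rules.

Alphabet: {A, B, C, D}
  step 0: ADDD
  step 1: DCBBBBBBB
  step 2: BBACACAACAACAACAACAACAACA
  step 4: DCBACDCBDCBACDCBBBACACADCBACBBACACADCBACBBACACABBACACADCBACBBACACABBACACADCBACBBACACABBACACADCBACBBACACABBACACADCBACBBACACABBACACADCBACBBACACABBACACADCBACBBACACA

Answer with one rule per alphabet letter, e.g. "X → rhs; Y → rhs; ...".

A->DCB, B->ACA, C->AC, D->BB

  step 1 ⇒ step 2: DCBBBBBBB ⇒ BB·AC·ACA·ACA·ACA·ACA·ACA·ACA·ACA
    B ↦ ACA
    C ↦ AC
    D ↦ BB
  step 0 ⇒ step 1: ADDD ⇒ DCB·BB·BB·BB
    A ↦ DCB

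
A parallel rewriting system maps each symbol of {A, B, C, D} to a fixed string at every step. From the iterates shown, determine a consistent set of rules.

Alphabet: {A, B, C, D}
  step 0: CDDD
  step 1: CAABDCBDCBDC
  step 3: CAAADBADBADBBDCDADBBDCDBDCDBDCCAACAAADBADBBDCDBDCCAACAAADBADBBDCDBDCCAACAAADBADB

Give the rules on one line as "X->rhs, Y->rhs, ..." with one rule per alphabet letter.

  step 0 ⇒ step 1: CDDD ⇒ CAA·BDC·BDC·BDC
    C ↦ CAA
    D ↦ BDC
    A ↦ ADB  (constrained at step 1)
    B ↦ D  (constrained at step 1)

A->ADB, B->D, C->CAA, D->BDC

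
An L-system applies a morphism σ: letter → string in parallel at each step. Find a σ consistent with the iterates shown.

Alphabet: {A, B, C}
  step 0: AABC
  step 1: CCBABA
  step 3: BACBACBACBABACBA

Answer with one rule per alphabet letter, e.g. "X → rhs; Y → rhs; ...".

  step 0 ⇒ step 1: AABC ⇒ C·C·BA·BA
    A ↦ C
    B ↦ BA
    C ↦ BA

A->C, B->BA, C->BA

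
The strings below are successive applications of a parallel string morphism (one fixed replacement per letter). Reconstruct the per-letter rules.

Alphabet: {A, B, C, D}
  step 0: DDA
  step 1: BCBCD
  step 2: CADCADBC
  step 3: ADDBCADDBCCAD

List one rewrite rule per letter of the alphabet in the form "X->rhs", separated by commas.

  step 2 ⇒ step 3: CADCADBC ⇒ AD·D·BC·AD·D·BC·C·AD
    A ↦ D
    B ↦ C
    C ↦ AD
    D ↦ BC

A->D, B->C, C->AD, D->BC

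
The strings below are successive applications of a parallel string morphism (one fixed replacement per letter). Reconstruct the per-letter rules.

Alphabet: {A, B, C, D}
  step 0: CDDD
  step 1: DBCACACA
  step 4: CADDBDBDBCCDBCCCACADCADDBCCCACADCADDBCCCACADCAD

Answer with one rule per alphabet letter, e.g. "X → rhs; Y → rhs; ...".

A->CC, B->D, C->DB, D->CA

  step 0 ⇒ step 1: CDDD ⇒ DB·CA·CA·CA
    C ↦ DB
    D ↦ CA
    A ↦ CC  (constrained at step 1)
    B ↦ D  (constrained at step 1)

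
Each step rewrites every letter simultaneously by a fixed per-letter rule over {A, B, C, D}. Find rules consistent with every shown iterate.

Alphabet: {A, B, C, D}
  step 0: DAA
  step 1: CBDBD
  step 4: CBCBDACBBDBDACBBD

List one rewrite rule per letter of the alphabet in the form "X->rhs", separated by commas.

  step 0 ⇒ step 1: DAA ⇒ C·BD·BD
    A ↦ BD
    D ↦ C
    B ↦ CB  (constrained at step 1)
    C ↦ A  (constrained at step 1)

A->BD, B->CB, C->A, D->C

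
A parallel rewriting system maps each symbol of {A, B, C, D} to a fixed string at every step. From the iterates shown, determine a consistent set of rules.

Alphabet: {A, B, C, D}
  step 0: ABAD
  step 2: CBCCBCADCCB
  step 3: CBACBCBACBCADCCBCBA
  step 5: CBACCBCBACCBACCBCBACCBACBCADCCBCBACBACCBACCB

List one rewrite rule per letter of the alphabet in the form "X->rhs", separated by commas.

  step 2 ⇒ step 3: CBCCBCADCCB ⇒ CB·A·CB·CB·A·CB·C·ADC·CB·CB·A
    A ↦ C
    B ↦ A
    C ↦ CB
    D ↦ ADC

A->C, B->A, C->CB, D->ADC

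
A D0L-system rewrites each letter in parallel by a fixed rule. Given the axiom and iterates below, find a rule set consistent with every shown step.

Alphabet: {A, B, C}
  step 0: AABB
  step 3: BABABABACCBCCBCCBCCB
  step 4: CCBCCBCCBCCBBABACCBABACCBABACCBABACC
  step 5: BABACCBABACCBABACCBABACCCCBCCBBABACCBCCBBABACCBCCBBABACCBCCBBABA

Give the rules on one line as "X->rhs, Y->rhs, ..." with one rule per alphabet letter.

  step 4 ⇒ step 5: CCBCCBCCBCCBBABACCBABACCBABACCBABACC ⇒ BA·BA·CC·BA·BA·CC·BA·BA·CC·BA·BA·CC·CC·B·CC·B·BA·BA·CC·B·CC·B·BA·BA·CC·B·CC·B·BA·BA·CC·B·CC·B·BA·BA
    A ↦ B
    B ↦ CC
    C ↦ BA

A->B, B->CC, C->BA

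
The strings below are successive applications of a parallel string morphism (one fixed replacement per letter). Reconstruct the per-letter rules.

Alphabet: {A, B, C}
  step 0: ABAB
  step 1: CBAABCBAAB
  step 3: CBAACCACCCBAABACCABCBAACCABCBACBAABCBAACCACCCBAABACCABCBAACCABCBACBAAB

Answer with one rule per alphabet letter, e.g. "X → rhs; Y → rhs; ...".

A->CBA, B->AB, C->ACC

  step 0 ⇒ step 1: ABAB ⇒ CBA·AB·CBA·AB
    A ↦ CBA
    B ↦ AB
    C ↦ ACC  (constrained at step 1)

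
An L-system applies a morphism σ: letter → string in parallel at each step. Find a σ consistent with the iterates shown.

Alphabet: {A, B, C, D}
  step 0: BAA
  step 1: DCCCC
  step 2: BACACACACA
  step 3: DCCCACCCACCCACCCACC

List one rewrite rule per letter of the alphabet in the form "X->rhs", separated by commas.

A->CC, B->D, C->CA, D->BA

  step 2 ⇒ step 3: BACACACACA ⇒ D·CC·CA·CC·CA·CC·CA·CC·CA·CC
    A ↦ CC
    B ↦ D
    C ↦ CA
  step 1 ⇒ step 2: DCCCC ⇒ BA·CA·CA·CA·CA
    D ↦ BA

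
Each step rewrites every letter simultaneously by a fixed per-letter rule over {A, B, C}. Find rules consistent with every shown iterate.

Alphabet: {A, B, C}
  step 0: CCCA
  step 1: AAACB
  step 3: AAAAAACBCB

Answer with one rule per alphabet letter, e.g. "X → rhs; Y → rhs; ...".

  step 0 ⇒ step 1: CCCA ⇒ A·A·A·CB
    A ↦ CB
    C ↦ A
    B ↦ A  (constrained at step 1)

A->CB, B->A, C->A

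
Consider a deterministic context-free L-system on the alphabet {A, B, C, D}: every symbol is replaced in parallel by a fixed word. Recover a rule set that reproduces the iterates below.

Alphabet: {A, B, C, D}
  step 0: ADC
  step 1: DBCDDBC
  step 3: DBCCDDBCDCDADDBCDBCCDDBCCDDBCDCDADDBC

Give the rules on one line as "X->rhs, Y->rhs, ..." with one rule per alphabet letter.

A->DB, B->AD, C->DBC, D->CD

  step 0 ⇒ step 1: ADC ⇒ DB·CD·DBC
    A ↦ DB
    C ↦ DBC
    D ↦ CD
    B ↦ AD  (constrained at step 1)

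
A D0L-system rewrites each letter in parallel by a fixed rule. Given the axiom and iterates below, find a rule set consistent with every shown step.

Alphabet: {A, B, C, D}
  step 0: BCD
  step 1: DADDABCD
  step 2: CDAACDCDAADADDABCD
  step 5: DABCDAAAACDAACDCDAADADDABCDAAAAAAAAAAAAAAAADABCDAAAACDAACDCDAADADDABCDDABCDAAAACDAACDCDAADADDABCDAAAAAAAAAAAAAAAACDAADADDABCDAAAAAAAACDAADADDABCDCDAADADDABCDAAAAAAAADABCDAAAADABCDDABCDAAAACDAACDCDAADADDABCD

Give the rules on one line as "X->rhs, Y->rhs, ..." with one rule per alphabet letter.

  step 1 ⇒ step 2: DADDABCD ⇒ CD·AA·CD·CD·AA·DAD·DAB·CD
    A ↦ AA
    B ↦ DAD
    C ↦ DAB
    D ↦ CD

A->AA, B->DAD, C->DAB, D->CD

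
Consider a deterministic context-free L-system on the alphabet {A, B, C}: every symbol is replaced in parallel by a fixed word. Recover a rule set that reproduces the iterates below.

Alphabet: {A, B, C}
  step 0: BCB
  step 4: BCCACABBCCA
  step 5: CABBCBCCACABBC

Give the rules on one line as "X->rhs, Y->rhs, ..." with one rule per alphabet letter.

  step 4 ⇒ step 5: BCCACABBCCA ⇒ CA·B·B·C·B·C·CA·CA·B·B·C
    A ↦ C
    B ↦ CA
    C ↦ B

A->C, B->CA, C->B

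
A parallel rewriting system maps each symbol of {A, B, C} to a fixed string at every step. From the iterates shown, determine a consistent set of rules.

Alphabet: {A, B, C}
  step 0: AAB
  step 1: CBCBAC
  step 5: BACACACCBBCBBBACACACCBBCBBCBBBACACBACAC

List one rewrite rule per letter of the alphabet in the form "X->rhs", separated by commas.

  step 0 ⇒ step 1: AAB ⇒ CB·CB·AC
    A ↦ CB
    B ↦ AC
    C ↦ B  (constrained at step 1)

A->CB, B->AC, C->B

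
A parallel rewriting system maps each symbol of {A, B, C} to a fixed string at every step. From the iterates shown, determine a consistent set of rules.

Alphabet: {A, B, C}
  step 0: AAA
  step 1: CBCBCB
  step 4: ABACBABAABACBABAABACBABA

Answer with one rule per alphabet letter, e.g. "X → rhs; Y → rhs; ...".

  step 0 ⇒ step 1: AAA ⇒ CB·CB·CB
    A ↦ CB
    B ↦ A  (constrained at step 1)
    C ↦ AB  (constrained at step 1)

A->CB, B->A, C->AB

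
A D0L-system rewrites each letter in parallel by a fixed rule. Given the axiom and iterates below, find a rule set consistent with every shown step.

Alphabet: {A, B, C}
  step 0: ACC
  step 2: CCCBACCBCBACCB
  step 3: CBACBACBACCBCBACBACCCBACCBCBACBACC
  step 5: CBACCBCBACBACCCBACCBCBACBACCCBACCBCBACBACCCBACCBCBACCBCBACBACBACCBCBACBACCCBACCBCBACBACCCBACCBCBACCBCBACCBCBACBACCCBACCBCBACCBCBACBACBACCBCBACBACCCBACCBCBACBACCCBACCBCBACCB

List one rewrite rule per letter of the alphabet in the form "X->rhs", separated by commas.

A->B, B->CC, C->CBA

  step 2 ⇒ step 3: CCCBACCBCBACCB ⇒ CBA·CBA·CBA·CC·B·CBA·CBA·CC·CBA·CC·B·CBA·CBA·CC
    A ↦ B
    B ↦ CC
    C ↦ CBA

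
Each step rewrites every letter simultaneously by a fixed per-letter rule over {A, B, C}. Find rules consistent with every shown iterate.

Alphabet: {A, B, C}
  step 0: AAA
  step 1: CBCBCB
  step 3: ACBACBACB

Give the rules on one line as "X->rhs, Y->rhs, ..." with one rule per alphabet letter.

A->CB, B->A, C->B

  step 0 ⇒ step 1: AAA ⇒ CB·CB·CB
    A ↦ CB
    B ↦ A  (constrained at step 1)
    C ↦ B  (constrained at step 1)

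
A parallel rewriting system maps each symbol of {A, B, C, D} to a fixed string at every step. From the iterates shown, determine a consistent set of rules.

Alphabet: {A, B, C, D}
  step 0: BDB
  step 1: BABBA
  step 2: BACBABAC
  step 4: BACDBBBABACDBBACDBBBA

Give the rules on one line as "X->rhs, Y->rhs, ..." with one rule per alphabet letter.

  step 1 ⇒ step 2: BABBA ⇒ BA·C·BA·BA·C
    A ↦ C
    B ↦ BA
    C ↦ DB  (constrained at step 2)
  step 0 ⇒ step 1: BDB ⇒ BA·B·BA
    D ↦ B

A->C, B->BA, C->DB, D->B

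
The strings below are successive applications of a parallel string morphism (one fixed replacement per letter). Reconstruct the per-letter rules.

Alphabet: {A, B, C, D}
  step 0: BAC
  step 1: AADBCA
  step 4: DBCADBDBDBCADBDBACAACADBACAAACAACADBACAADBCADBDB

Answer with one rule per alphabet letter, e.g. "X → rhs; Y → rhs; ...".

A->DB, B->AA, C->CA, D->AC

  step 0 ⇒ step 1: BAC ⇒ AA·DB·CA
    A ↦ DB
    B ↦ AA
    C ↦ CA
    D ↦ AC  (constrained at step 1)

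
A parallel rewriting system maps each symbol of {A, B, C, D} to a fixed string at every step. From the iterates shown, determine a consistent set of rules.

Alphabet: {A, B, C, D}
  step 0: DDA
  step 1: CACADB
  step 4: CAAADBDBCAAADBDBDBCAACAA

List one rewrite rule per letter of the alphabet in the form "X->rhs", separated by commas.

A->DB, B->A, C->A, D->CA

  step 0 ⇒ step 1: DDA ⇒ CA·CA·DB
    A ↦ DB
    D ↦ CA
    B ↦ A  (constrained at step 1)
    C ↦ A  (constrained at step 1)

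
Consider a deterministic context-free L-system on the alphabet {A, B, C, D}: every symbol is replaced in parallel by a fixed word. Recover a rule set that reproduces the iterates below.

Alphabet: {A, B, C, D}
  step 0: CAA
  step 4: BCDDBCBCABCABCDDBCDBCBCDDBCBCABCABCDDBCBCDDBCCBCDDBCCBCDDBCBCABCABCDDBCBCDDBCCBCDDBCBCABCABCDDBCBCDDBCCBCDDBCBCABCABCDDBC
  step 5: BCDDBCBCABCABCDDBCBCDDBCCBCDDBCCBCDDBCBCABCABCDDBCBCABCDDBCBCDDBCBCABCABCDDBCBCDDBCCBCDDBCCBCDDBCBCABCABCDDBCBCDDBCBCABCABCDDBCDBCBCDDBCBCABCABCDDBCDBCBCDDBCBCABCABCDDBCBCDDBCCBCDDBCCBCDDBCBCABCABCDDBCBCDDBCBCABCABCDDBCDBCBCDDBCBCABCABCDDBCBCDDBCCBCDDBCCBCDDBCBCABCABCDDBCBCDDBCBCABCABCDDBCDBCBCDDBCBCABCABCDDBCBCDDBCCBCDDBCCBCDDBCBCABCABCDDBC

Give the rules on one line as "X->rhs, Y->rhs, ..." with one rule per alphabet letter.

  step 4 ⇒ step 5: BCDDBCBCABCABCDDBCDBCBCDDBCBCABCABCDDBCBCDDBCCBCDDBCCBCDDBCBCABCABCDDBCBCDDBCCBCDDBCBCABCABCDDBCBCDDBCCBCDDBCBCABCABCDDBC ⇒ BCD·DBC·BCA·BCA·BCD·DBC·BCD·DBC·C·BCD·DBC·C·BCD·DBC·BCA·BCA·BCD·DBC·BCA·BCD·DBC·BCD·DBC·BCA·BCA·BCD·DBC·BCD·DBC·C·BCD·DBC·C·BCD·DBC·BCA·BCA·BCD·DBC·BCD·DBC·BCA·BCA·BCD·DBC·DBC·BCD·DBC·BCA·BCA·BCD·DBC·DBC·BCD·DBC·BCA·BCA·BCD·DBC·BCD·DBC·C·BCD·DBC·C·BCD·DBC·BCA·BCA·BCD·DBC·BCD·DBC·BCA·BCA·BCD·DBC·DBC·BCD·DBC·BCA·BCA·BCD·DBC·BCD·DBC·C·BCD·DBC·C·BCD·DBC·BCA·BCA·BCD·DBC·BCD·DBC·BCA·BCA·BCD·DBC·DBC·BCD·DBC·BCA·BCA·BCD·DBC·BCD·DBC·C·BCD·DBC·C·BCD·DBC·BCA·BCA·BCD·DBC
    A ↦ C
    B ↦ BCD
    C ↦ DBC
    D ↦ BCA

A->C, B->BCD, C->DBC, D->BCA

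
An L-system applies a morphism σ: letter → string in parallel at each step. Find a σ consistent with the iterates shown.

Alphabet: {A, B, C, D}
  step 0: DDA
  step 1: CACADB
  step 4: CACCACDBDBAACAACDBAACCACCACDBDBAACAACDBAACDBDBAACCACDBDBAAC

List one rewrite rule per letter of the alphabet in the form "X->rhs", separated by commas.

A->DB, B->C, C->AAC, D->CA

  step 0 ⇒ step 1: DDA ⇒ CA·CA·DB
    A ↦ DB
    D ↦ CA
    B ↦ C  (constrained at step 1)
    C ↦ AAC  (constrained at step 1)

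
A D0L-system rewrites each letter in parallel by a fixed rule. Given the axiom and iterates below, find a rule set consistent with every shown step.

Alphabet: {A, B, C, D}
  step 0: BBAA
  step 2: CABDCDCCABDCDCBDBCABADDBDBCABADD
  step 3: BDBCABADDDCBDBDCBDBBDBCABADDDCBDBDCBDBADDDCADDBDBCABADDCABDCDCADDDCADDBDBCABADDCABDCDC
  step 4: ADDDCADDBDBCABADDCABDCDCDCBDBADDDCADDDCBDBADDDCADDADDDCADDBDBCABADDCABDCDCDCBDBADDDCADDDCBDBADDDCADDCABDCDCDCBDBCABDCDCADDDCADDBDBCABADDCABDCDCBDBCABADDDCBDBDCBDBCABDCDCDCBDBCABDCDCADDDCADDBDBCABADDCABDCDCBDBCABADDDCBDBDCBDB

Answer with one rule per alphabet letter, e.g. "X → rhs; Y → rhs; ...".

  step 3 ⇒ step 4: BDBCABADDDCBDBDCBDBBDBCABADDDCBDBDCBDBADDDCADDBDBCABADDCABDCDCADDDCADDBDBCABADDCABDCDC ⇒ ADD·DC·ADD·BDB·CAB·ADD·CAB·DC·DC·DC·BDB·ADD·DC·ADD·DC·BDB·ADD·DC·ADD·ADD·DC·ADD·BDB·CAB·ADD·CAB·DC·DC·DC·BDB·ADD·DC·ADD·DC·BDB·ADD·DC·ADD·CAB·DC·DC·DC·BDB·CAB·DC·DC·ADD·DC·ADD·BDB·CAB·ADD·CAB·DC·DC·BDB·CAB·ADD·DC·BDB·DC·BDB·CAB·DC·DC·DC·BDB·CAB·DC·DC·ADD·DC·ADD·BDB·CAB·ADD·CAB·DC·DC·BDB·CAB·ADD·DC·BDB·DC·BDB
    A ↦ CAB
    B ↦ ADD
    C ↦ BDB
    D ↦ DC

A->CAB, B->ADD, C->BDB, D->DC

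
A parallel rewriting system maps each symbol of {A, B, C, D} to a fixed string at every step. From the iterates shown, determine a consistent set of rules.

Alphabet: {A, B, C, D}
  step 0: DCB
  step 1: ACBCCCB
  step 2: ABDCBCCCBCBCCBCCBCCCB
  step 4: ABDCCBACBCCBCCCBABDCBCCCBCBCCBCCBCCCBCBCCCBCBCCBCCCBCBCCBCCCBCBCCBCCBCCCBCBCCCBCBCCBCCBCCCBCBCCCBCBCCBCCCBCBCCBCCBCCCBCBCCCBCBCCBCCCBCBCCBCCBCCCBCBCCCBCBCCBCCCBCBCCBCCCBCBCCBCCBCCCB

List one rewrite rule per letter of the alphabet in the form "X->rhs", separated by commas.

A->ABD, B->CCB, C->CBC, D->A

  step 1 ⇒ step 2: ACBCCCB ⇒ ABD·CBC·CCB·CBC·CBC·CBC·CCB
    A ↦ ABD
    B ↦ CCB
    C ↦ CBC
  step 0 ⇒ step 1: DCB ⇒ A·CBC·CCB
    D ↦ A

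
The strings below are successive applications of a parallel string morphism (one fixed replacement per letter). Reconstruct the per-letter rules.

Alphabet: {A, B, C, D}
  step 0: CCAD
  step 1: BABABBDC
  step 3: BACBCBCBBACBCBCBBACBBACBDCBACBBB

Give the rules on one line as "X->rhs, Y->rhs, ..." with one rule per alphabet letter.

A->BB, B->CB, C->BA, D->DC

  step 0 ⇒ step 1: CCAD ⇒ BA·BA·BB·DC
    A ↦ BB
    C ↦ BA
    D ↦ DC
    B ↦ CB  (constrained at step 1)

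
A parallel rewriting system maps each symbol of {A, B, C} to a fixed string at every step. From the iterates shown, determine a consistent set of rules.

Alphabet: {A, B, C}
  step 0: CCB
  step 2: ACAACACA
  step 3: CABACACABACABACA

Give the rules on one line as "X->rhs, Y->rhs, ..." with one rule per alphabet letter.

  step 2 ⇒ step 3: ACAACACA ⇒ CA·BA·CA·CA·BA·CA·BA·CA
    A ↦ CA
    C ↦ BA
    B ↦ A  (constrained at step 0)

A->CA, B->A, C->BA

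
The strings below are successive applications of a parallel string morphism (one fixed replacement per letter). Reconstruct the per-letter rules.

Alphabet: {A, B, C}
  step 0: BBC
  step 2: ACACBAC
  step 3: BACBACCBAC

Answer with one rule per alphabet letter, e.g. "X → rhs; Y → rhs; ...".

A->B, B->C, C->AC

  step 2 ⇒ step 3: ACACBAC ⇒ B·AC·B·AC·C·B·AC
    A ↦ B
    B ↦ C
    C ↦ AC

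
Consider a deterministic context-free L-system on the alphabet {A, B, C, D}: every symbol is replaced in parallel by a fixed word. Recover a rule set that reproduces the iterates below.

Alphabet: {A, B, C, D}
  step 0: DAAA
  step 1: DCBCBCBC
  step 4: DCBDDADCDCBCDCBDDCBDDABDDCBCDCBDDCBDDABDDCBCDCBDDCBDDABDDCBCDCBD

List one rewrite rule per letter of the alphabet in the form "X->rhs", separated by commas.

  step 0 ⇒ step 1: DAAA ⇒ DC·BC·BC·BC
    A ↦ BC
    D ↦ DC
    B ↦ DA  (constrained at step 1)
    C ↦ BD  (constrained at step 1)

A->BC, B->DA, C->BD, D->DC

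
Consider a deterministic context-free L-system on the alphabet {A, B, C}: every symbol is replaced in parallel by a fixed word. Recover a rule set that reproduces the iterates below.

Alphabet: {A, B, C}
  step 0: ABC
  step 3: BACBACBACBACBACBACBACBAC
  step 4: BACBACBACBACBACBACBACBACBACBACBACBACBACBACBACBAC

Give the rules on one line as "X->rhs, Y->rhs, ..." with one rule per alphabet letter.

  step 3 ⇒ step 4: BACBACBACBACBACBACBACBAC ⇒ BA·C·BAC·BA·C·BAC·BA·C·BAC·BA·C·BAC·BA·C·BAC·BA·C·BAC·BA·C·BAC·BA·C·BAC
    A ↦ C
    B ↦ BA
    C ↦ BAC

A->C, B->BA, C->BAC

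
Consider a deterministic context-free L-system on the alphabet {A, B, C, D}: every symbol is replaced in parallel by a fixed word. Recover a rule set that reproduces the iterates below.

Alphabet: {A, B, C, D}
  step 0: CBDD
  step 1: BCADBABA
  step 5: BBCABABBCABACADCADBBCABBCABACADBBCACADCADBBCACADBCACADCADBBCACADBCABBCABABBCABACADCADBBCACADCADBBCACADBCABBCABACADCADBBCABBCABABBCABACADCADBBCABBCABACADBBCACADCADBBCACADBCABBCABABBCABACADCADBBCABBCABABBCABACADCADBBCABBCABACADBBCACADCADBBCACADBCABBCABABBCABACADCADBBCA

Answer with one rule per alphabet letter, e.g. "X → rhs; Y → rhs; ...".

A->BCA, B->CAD, C->B, D->BA

  step 0 ⇒ step 1: CBDD ⇒ B·CAD·BA·BA
    B ↦ CAD
    C ↦ B
    D ↦ BA
    A ↦ BCA  (constrained at step 1)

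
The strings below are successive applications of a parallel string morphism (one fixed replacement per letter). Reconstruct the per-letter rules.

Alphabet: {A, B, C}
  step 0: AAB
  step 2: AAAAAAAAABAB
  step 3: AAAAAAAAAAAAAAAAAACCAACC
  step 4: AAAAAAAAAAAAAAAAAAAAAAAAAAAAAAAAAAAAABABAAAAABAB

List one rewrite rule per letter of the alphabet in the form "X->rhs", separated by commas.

  step 3 ⇒ step 4: AAAAAAAAAAAAAAAAAACCAACC ⇒ AA·AA·AA·AA·AA·AA·AA·AA·AA·AA·AA·AA·AA·AA·AA·AA·AA·AA·AB·AB·AA·AA·AB·AB
    A ↦ AA
    C ↦ AB
  step 2 ⇒ step 3: AAAAAAAAABAB ⇒ AA·AA·AA·AA·AA·AA·AA·AA·AA·CC·AA·CC
    B ↦ CC

A->AA, B->CC, C->AB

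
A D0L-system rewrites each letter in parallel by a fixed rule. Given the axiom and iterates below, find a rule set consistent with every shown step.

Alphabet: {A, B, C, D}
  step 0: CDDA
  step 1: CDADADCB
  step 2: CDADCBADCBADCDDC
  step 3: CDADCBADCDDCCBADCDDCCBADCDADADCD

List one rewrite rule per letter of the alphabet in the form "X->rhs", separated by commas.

A->CB, B->DC, C->CD, D->AD

  step 2 ⇒ step 3: CDADCBADCBADCDDC ⇒ CD·AD·CB·AD·CD·DC·CB·AD·CD·DC·CB·AD·CD·AD·AD·CD
    A ↦ CB
    B ↦ DC
    C ↦ CD
    D ↦ AD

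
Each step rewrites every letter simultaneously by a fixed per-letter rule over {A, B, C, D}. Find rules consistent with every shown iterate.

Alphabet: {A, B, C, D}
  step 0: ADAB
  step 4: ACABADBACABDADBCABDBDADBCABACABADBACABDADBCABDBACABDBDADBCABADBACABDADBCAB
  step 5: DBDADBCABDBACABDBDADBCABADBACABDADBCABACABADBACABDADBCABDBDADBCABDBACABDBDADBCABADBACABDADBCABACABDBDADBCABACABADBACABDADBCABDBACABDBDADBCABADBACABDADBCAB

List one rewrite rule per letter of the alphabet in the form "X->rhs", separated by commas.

  step 4 ⇒ step 5: ACABADBACABDADBCABDBDADBCABACABADBACABDADBCABDBACABDBDADBCABADBACABDADBCAB ⇒ DB·DA·DB·CAB·DB·A·CAB·DB·DA·DB·CAB·A·DB·A·CAB·DA·DB·CAB·A·CAB·A·DB·A·CAB·DA·DB·CAB·DB·DA·DB·CAB·DB·A·CAB·DB·DA·DB·CAB·A·DB·A·CAB·DA·DB·CAB·A·CAB·DB·DA·DB·CAB·A·CAB·A·DB·A·CAB·DA·DB·CAB·DB·A·CAB·DB·DA·DB·CAB·A·DB·A·CAB·DA·DB·CAB
    A ↦ DB
    B ↦ CAB
    C ↦ DA
    D ↦ A

A->DB, B->CAB, C->DA, D->A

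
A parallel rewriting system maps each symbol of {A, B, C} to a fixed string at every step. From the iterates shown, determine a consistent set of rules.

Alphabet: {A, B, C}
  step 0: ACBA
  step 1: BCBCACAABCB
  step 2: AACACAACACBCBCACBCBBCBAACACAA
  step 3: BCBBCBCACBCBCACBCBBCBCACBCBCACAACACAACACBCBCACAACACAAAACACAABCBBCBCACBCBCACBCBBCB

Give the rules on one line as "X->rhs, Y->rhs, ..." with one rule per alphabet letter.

A->BCB, B->AA, C->CAC

  step 2 ⇒ step 3: AACACAACACBCBCACBCBBCBAACACAA ⇒ BCB·BCB·CAC·BCB·CAC·BCB·BCB·CAC·BCB·CAC·AA·CAC·AA·CAC·BCB·CAC·AA·CAC·AA·AA·CAC·AA·BCB·BCB·CAC·BCB·CAC·BCB·BCB
    A ↦ BCB
    B ↦ AA
    C ↦ CAC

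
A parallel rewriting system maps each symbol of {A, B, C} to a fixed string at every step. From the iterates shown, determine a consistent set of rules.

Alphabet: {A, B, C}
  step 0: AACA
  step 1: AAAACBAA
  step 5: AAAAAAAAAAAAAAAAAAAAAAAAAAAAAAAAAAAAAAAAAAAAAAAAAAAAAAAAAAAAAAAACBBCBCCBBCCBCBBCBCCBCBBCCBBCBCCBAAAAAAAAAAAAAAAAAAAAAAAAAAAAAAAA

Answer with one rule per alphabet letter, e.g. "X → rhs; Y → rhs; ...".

  step 0 ⇒ step 1: AACA ⇒ AA·AA·CB·AA
    A ↦ AA
    C ↦ CB
    B ↦ BC  (constrained at step 1)

A->AA, B->BC, C->CB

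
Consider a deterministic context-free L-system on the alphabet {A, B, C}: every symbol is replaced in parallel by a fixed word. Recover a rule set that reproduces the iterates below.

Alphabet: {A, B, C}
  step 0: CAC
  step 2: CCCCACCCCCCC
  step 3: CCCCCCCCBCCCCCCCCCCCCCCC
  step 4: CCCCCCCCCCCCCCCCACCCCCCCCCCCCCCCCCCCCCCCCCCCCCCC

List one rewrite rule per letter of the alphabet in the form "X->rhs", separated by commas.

  step 3 ⇒ step 4: CCCCCCCCBCCCCCCCCCCCCCCC ⇒ CC·CC·CC·CC·CC·CC·CC·CC·AC·CC·CC·CC·CC·CC·CC·CC·CC·CC·CC·CC·CC·CC·CC·CC
    B ↦ AC
    C ↦ CC
  step 2 ⇒ step 3: CCCCACCCCCCC ⇒ CC·CC·CC·CC·BC·CC·CC·CC·CC·CC·CC·CC
    A ↦ BC

A->BC, B->AC, C->CC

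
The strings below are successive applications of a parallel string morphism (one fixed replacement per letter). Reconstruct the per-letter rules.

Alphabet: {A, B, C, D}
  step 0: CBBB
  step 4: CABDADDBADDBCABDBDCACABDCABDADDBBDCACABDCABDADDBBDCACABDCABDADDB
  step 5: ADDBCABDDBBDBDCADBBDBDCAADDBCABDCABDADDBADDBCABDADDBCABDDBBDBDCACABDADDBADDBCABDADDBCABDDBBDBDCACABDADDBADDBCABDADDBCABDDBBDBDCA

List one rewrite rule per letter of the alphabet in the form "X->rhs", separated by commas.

  step 4 ⇒ step 5: CABDADDBADDBCABDBDCACABDCABDADDBBDCACABDCABDADDBBDCACABDCABDADDB ⇒ AD·DB·CA·BD·DB·BD·BD·CA·DB·BD·BD·CA·AD·DB·CA·BD·CA·BD·AD·DB·AD·DB·CA·BD·AD·DB·CA·BD·DB·BD·BD·CA·CA·BD·AD·DB·AD·DB·CA·BD·AD·DB·CA·BD·DB·BD·BD·CA·CA·BD·AD·DB·AD·DB·CA·BD·AD·DB·CA·BD·DB·BD·BD·CA
    A ↦ DB
    B ↦ CA
    C ↦ AD
    D ↦ BD

A->DB, B->CA, C->AD, D->BD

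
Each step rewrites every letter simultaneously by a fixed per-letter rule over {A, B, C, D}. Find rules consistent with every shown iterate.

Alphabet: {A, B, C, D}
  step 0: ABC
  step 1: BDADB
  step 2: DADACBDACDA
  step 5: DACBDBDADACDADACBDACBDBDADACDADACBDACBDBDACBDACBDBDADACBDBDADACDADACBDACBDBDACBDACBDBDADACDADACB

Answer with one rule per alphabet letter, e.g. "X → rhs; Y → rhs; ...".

A->B, B->DA, C->DB, D->DAC

  step 1 ⇒ step 2: BDADB ⇒ DA·DAC·B·DAC·DA
    A ↦ B
    B ↦ DA
    D ↦ DAC
  step 0 ⇒ step 1: ABC ⇒ B·DA·DB
    C ↦ DB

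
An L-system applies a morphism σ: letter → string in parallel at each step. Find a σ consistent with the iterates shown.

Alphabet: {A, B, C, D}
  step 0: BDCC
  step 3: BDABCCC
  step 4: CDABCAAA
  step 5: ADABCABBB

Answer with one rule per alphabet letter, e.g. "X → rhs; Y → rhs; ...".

A->B, B->C, C->A, D->DA

  step 4 ⇒ step 5: CDABCAAA ⇒ A·DA·B·C·A·B·B·B
    A ↦ B
    B ↦ C
    C ↦ A
    D ↦ DA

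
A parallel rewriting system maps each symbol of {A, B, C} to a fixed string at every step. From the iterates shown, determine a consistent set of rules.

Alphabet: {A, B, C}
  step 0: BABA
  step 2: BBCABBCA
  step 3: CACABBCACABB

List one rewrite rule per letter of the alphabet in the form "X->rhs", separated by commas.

  step 2 ⇒ step 3: BBCABBCA ⇒ CA·CA·B·B·CA·CA·B·B
    A ↦ B
    B ↦ CA
    C ↦ B

A->B, B->CA, C->B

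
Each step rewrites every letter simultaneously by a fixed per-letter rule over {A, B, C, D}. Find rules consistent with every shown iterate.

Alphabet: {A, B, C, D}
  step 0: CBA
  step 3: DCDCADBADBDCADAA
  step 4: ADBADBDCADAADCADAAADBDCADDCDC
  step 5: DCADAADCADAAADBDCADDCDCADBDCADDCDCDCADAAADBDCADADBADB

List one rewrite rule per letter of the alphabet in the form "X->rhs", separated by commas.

  step 4 ⇒ step 5: ADBADBDCADAADCADAAADBDCADDCDC ⇒ DC·AD·AA·DC·AD·AA·AD·B·DC·AD·DC·DC·AD·B·DC·AD·DC·DC·DC·AD·AA·AD·B·DC·AD·AD·B·AD·B
    A ↦ DC
    B ↦ AA
    C ↦ B
    D ↦ AD

A->DC, B->AA, C->B, D->AD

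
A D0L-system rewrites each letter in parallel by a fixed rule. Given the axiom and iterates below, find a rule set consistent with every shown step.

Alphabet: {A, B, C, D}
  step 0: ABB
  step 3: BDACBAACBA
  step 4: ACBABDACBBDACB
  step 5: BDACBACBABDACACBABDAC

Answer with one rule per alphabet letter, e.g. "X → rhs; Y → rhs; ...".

  step 4 ⇒ step 5: ACBABDACBBDACB ⇒ B·D·AC·B·AC·BA·B·D·AC·AC·BA·B·D·AC
    A ↦ B
    B ↦ AC
    C ↦ D
    D ↦ BA

A->B, B->AC, C->D, D->BA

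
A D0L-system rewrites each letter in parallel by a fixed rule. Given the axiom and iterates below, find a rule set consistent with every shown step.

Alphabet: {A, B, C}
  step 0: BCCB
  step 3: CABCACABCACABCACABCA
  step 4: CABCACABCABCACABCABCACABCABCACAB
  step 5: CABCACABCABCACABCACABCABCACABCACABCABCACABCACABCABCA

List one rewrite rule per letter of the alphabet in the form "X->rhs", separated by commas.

  step 4 ⇒ step 5: CABCACABCABCACABCABCACABCABCACAB ⇒ CA·B·CA·CA·B·CA·B·CA·CA·B·CA·CA·B·CA·B·CA·CA·B·CA·CA·B·CA·B·CA·CA·B·CA·CA·B·CA·B·CA
    A ↦ B
    B ↦ CA
    C ↦ CA

A->B, B->CA, C->CA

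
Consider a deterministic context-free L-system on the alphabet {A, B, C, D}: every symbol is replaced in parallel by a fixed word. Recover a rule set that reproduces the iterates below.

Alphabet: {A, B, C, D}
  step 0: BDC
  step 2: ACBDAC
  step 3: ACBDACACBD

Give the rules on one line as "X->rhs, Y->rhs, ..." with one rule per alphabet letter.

  step 2 ⇒ step 3: ACBDAC ⇒ AC·BD·A·C·AC·BD
    A ↦ AC
    B ↦ A
    C ↦ BD
    D ↦ C

A->AC, B->A, C->BD, D->C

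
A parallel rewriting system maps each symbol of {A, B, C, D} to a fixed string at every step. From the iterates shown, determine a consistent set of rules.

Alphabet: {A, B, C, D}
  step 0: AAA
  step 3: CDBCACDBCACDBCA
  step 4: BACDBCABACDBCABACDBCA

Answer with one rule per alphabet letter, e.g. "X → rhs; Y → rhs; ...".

A->CA, B->CD, C->B, D->A

  step 3 ⇒ step 4: CDBCACDBCACDBCA ⇒ B·A·CD·B·CA·B·A·CD·B·CA·B·A·CD·B·CA
    A ↦ CA
    B ↦ CD
    C ↦ B
    D ↦ A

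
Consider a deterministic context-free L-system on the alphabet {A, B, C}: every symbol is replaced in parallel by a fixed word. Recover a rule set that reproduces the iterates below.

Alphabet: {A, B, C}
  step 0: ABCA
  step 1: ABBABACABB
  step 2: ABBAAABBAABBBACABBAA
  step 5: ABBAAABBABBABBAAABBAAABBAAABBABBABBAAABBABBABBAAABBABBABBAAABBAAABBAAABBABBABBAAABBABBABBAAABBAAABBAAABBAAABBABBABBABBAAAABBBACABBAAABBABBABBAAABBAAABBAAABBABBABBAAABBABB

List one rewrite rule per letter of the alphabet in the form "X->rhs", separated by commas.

  step 1 ⇒ step 2: ABBABACABB ⇒ ABB·A·A·ABB·A·ABB·BAC·ABB·A·A
    A ↦ ABB
    B ↦ A
    C ↦ BAC

A->ABB, B->A, C->BAC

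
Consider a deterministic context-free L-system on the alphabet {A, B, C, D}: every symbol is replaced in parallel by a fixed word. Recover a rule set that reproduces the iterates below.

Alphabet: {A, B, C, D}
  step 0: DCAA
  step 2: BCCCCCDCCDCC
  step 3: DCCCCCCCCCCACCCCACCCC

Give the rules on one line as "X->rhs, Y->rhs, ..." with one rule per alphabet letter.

  step 2 ⇒ step 3: BCCCCCDCCDCC ⇒ D·CC·CC·CC·CC·CC·A·CC·CC·A·CC·CC
    B ↦ D
    C ↦ CC
    D ↦ A
    A ↦ BC  (constrained at step 0)

A->BC, B->D, C->CC, D->A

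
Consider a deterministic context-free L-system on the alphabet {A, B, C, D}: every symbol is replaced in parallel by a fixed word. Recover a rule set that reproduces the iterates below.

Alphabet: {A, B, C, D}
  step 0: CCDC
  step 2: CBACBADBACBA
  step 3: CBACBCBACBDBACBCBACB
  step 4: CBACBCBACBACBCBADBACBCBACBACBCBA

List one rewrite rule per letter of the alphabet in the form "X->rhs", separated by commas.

A->CB, B->A, C->CB, D->DB

  step 3 ⇒ step 4: CBACBCBACBDBACBCBACB ⇒ CB·A·CB·CB·A·CB·A·CB·CB·A·DB·A·CB·CB·A·CB·A·CB·CB·A
    A ↦ CB
    B ↦ A
    C ↦ CB
    D ↦ DB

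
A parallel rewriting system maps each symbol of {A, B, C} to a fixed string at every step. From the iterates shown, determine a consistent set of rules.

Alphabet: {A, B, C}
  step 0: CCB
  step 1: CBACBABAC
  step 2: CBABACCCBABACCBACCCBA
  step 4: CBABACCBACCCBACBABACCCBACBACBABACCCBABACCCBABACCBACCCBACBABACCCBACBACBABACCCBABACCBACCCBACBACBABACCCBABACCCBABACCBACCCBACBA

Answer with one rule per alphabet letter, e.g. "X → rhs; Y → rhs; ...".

  step 1 ⇒ step 2: CBACBABAC ⇒ CBA·BAC·C·CBA·BAC·C·BAC·C·CBA
    A ↦ C
    B ↦ BAC
    C ↦ CBA

A->C, B->BAC, C->CBA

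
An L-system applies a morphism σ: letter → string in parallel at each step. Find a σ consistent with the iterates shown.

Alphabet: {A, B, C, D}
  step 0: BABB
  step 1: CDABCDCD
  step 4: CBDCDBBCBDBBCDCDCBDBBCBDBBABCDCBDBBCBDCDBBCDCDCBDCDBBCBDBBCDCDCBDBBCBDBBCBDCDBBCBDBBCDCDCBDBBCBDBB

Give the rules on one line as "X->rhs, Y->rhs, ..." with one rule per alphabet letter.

A->AB, B->CD, C->CBD, D->BB

  step 0 ⇒ step 1: BABB ⇒ CD·AB·CD·CD
    A ↦ AB
    B ↦ CD
    C ↦ CBD  (constrained at step 1)
    D ↦ BB  (constrained at step 1)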